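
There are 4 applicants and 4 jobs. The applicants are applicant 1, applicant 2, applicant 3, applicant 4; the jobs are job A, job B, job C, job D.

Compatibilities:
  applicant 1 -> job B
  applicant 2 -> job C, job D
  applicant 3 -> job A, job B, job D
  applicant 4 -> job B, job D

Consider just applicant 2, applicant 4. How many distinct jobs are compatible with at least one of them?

The union of neighbours of {applicant 2, applicant 4} is {job B, job C, job D}, which has 3 elements.
Since |N(S)| = 3 ≥ |S| = 2, Hall's condition holds for this subset.

3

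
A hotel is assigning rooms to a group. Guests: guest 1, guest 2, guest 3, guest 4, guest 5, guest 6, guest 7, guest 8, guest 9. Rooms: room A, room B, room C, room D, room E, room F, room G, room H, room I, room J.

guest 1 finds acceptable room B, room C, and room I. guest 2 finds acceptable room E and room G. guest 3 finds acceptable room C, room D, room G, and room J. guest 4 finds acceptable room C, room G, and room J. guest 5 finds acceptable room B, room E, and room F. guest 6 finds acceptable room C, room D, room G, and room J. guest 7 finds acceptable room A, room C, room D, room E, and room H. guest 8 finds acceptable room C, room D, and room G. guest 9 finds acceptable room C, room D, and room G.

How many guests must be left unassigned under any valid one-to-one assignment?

1

A valid assignment of size 8: guest 1→room I, guest 2→room E, guest 3→room J, guest 4→room C, guest 5→room F, guest 6→room D, guest 7→room A, guest 8→room G.
The set {guest 3, guest 4, guest 6, guest 8, guest 9} has only 4 neighbours ({room C, room D, room G, room J}), so by Hall's theorem at most 8 of the 9 guests can be matched.
That matches 8 of the 9, leaving 1 unmatched; no matching can do better.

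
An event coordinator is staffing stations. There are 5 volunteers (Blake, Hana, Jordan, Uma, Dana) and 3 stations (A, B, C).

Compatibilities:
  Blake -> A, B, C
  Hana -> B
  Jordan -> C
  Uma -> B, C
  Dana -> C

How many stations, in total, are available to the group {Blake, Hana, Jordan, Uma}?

3

The union of neighbours of {Blake, Hana, Jordan, Uma} is {A, B, C}, which has 3 elements.
Since |N(S)| = 3 < |S| = 4, Hall's condition fails for this subset.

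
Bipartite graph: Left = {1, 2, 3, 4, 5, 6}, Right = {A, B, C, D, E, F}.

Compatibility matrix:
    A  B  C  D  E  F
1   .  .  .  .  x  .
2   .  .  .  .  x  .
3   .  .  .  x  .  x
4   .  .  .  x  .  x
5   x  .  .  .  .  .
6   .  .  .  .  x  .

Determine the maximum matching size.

For example, pair 1–E, 3–D, 4–F, 5–A.
The set {1, 2, 6} has only 1 neighbour ({E}), so by Hall's theorem at most 4 of the 6 left vertices can be matched.

4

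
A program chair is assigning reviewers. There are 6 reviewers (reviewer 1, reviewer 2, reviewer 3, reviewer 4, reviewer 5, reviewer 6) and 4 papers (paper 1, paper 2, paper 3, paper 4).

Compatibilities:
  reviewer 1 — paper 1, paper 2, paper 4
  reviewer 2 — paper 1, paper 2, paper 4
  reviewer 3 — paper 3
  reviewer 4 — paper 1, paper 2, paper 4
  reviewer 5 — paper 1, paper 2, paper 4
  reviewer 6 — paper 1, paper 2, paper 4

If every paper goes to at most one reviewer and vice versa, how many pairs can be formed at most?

One maximum matching: reviewer 1→paper 2, reviewer 2→paper 1, reviewer 3→paper 3, reviewer 4→paper 4.
The set {reviewer 1, reviewer 2, reviewer 4, reviewer 5, reviewer 6} has only 3 neighbours ({paper 1, paper 2, paper 4}), so by Hall's theorem at most 4 of the 6 reviewers can be matched.

4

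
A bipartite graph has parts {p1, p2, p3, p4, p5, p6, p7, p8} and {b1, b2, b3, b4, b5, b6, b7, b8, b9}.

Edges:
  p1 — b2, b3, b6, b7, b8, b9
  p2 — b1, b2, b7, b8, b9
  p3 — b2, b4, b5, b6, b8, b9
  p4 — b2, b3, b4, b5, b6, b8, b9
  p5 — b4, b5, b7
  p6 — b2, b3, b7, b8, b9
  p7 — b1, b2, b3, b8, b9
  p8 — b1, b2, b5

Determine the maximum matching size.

8

A valid assignment of size 8: p1–b7, p2–b1, p3–b6, p4–b3, p5–b4, p6–b2, p7–b8, p8–b5.
This saturates every left vertex, so 8 is the maximum.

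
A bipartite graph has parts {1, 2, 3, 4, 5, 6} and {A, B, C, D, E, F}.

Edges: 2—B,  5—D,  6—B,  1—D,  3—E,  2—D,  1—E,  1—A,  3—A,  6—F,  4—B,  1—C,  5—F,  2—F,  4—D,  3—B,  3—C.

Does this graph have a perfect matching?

The set {2, 4, 5, 6} has only 3 neighbours ({B, D, F}), so by Hall's theorem at most 5 of the 6 left vertices can be matched.
Hence no matching covers every left vertex.

No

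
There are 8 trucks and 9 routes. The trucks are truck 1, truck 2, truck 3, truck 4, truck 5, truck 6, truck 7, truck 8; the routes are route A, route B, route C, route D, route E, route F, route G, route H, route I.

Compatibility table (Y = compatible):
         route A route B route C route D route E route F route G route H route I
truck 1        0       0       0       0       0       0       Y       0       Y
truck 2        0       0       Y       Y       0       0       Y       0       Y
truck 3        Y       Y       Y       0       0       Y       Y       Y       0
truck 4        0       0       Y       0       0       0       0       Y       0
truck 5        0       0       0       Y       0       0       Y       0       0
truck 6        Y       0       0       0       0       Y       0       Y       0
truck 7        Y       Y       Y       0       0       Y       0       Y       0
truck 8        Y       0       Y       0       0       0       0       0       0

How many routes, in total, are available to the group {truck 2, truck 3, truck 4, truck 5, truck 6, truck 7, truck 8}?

8

The union of neighbours of {truck 2, truck 3, truck 4, truck 5, truck 6, truck 7, truck 8} is {route A, route B, route C, route D, route F, route G, route H, route I}, which has 8 elements.
Since |N(S)| = 8 ≥ |S| = 7, Hall's condition holds for this subset.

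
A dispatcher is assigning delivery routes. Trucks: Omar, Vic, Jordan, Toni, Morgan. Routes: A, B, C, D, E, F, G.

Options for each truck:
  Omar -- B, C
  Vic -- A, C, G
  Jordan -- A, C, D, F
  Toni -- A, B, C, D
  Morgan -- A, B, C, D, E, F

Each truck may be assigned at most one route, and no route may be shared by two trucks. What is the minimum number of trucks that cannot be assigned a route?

A valid assignment of size 5: Omar–C, Vic–G, Jordan–F, Toni–B, Morgan–A.
All 5 trucks are matched, so no larger matching exists.
That matches 5 of the 5, leaving 0 unmatched; no matching can do better.

0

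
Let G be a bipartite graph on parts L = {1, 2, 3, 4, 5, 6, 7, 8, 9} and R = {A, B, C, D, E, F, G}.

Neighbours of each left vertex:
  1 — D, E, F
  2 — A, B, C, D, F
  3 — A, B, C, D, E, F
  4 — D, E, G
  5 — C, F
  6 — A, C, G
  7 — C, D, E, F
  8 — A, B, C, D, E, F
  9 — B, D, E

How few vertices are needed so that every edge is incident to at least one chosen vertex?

{A, B, C, D, E, F, G} is a vertex cover of size 7: every edge has an endpoint in this set.
No smaller cover exists because 1–F, 2–B, 3–A, 4–D, 5–C, 6–G, 7–E is a matching of size 7, and a cover must include an endpoint of each of these disjoint edges (König's theorem).

7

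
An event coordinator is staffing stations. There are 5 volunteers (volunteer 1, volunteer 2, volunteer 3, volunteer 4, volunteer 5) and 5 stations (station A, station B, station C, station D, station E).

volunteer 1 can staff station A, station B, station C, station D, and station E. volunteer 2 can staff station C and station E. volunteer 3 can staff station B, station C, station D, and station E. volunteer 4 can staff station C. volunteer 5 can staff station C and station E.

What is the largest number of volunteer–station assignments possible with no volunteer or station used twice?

For example, pair volunteer 1–station B, volunteer 2–station E, volunteer 3–station D, volunteer 4–station C.
The set {volunteer 2, volunteer 4, volunteer 5} has only 2 neighbours ({station C, station E}), so by Hall's theorem at most 4 of the 5 volunteers can be matched.

4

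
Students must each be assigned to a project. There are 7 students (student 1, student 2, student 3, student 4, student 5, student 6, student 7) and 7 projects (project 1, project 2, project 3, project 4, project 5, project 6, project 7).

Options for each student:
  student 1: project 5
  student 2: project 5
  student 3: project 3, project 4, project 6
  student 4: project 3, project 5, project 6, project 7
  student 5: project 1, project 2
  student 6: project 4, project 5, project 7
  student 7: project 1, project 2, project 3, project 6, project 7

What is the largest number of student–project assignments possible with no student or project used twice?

A valid assignment of size 6: student 1-project 5, student 3-project 4, student 4-project 6, student 5-project 1, student 6-project 7, student 7-project 3.
The set {student 1, student 2} has only 1 neighbour ({project 5}), so by Hall's theorem at most 6 of the 7 students can be matched.

6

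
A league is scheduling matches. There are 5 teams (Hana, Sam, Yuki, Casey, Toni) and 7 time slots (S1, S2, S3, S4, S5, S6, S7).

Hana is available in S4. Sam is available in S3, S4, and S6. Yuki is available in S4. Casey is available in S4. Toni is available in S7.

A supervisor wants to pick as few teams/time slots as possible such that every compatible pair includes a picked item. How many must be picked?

The 3 edges Hana–S4, Sam–S6, Toni–S7 form a matching, so any vertex cover needs at least 3 vertices (one per matched edge).
Conversely {Sam, Toni, S4} meets every edge and has exactly 3 vertices, so 3 is optimal.

3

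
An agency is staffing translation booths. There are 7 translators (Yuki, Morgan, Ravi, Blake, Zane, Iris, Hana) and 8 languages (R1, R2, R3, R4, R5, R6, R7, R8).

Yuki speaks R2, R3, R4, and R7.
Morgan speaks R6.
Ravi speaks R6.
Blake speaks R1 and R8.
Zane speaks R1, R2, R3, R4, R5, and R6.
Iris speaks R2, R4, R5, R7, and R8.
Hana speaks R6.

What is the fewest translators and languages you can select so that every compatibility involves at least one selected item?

5

{Yuki, Blake, Zane, Iris, R6} is a vertex cover of size 5: every edge has an endpoint in this set.
No smaller cover exists because Yuki–R7, Morgan–R6, Blake–R8, Zane–R3, Iris–R2 is a matching of size 5, and a cover must include an endpoint of each of these disjoint edges (König's theorem).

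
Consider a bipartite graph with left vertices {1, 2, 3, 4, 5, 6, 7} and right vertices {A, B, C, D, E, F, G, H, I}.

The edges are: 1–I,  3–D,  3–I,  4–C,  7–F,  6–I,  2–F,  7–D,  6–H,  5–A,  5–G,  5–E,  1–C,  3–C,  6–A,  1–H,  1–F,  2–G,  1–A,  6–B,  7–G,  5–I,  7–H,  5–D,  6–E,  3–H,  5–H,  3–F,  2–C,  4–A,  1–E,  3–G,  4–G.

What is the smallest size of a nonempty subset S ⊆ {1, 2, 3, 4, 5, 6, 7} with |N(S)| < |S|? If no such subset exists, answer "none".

none

A matching saturating every left vertex exists, for instance 1→H, 2→C, 3→D, 4→G, 5→A, 6→E, 7→F.
By Hall's marriage theorem, this means |N(S)| ≥ |S| for every subset S, so no violating subset exists.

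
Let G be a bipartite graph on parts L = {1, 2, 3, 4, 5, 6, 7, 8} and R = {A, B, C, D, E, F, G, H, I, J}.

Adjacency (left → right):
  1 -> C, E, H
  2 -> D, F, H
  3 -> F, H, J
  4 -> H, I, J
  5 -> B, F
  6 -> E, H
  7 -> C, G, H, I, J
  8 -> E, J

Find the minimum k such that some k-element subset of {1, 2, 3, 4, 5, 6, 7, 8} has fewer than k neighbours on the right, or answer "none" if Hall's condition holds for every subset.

none

A matching saturating every left vertex exists, for instance 1→C, 2→D, 3→F, 4→J, 5→B, 6→H, 7→G, 8→E.
By Hall's marriage theorem, this means |N(S)| ≥ |S| for every subset S, so no violating subset exists.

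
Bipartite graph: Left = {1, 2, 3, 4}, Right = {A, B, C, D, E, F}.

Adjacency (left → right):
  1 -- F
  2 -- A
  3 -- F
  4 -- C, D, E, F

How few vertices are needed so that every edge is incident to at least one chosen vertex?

{2, 4, F} is a vertex cover of size 3: every edge has an endpoint in this set.
No smaller cover exists because 1–F, 2–A, 4–E is a matching of size 3, and a cover must include an endpoint of each of these disjoint edges (König's theorem).

3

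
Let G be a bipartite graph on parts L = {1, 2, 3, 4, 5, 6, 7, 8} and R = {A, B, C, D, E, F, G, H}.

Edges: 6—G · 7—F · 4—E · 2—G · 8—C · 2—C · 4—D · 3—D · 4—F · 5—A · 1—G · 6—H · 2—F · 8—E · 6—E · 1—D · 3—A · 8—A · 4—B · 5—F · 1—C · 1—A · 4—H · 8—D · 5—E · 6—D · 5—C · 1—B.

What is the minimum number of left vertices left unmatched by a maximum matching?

0

A valid assignment of size 8: 1→A, 2→G, 3→D, 4→B, 5→C, 6→H, 7→F, 8→E.
All 8 left vertices are matched, so no larger matching exists.
That matches 8 of the 8, leaving 0 unmatched; no matching can do better.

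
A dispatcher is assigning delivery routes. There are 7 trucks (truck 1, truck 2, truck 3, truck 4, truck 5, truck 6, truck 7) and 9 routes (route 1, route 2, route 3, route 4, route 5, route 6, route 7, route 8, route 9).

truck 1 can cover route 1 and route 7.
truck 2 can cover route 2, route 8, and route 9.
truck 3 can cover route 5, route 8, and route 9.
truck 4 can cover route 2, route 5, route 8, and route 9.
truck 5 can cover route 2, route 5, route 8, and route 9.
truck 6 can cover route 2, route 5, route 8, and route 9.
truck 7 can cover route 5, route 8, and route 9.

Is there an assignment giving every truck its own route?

No

The set {truck 2, truck 3, truck 4, truck 5, truck 6, truck 7} has only 4 neighbours ({route 2, route 5, route 8, route 9}), so by Hall's theorem at most 5 of the 7 trucks can be matched.
Hence no matching covers every truck.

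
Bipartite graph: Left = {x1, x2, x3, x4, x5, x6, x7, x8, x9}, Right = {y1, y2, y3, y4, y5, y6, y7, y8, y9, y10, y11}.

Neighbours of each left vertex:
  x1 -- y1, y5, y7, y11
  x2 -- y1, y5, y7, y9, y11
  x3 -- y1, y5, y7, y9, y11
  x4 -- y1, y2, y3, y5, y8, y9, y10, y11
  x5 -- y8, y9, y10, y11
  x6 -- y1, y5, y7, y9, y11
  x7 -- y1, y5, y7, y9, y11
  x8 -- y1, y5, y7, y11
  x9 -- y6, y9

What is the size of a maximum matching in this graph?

A valid assignment of size 8: x1–y5, x2–y1, x3–y11, x4–y3, x5–y10, x6–y9, x7–y7, x9–y6.
The set {x1, x2, x3, x6, x7, x8} has only 5 neighbours ({y1, y11, y5, y7, y9}), so by Hall's theorem at most 8 of the 9 left vertices can be matched.

8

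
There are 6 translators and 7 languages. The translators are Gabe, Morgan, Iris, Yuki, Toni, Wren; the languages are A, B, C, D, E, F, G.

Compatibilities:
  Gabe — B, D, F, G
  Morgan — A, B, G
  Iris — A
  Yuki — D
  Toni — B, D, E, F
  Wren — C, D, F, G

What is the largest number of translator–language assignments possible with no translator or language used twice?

For example, pair Gabe→B, Morgan→G, Iris→A, Yuki→D, Toni→E, Wren→F.
All 6 translators are matched, so no larger matching exists.

6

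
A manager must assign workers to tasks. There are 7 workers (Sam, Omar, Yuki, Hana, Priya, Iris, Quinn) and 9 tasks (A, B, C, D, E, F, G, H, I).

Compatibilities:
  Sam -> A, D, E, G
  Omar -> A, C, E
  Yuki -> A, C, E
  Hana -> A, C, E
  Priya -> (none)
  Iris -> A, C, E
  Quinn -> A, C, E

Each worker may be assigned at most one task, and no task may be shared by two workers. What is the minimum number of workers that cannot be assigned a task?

3

For example, pair Sam-D, Omar-A, Yuki-C, Hana-E.
The set {Omar, Yuki, Hana, Priya, Iris, Quinn} has only 3 neighbours ({A, C, E}), so by Hall's theorem at most 4 of the 7 workers can be matched.
That matches 4 of the 7, leaving 3 unmatched; no matching can do better.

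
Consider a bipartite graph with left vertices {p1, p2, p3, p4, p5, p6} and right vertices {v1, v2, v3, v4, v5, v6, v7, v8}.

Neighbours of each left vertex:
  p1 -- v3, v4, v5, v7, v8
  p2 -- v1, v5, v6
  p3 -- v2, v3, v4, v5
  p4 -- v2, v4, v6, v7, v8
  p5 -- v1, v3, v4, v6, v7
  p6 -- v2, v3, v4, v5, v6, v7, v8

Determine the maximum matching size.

6

A valid assignment of size 6: p1–v5, p2–v6, p3–v4, p4–v2, p5–v3, p6–v8.
All 6 left vertices are matched, so no larger matching exists.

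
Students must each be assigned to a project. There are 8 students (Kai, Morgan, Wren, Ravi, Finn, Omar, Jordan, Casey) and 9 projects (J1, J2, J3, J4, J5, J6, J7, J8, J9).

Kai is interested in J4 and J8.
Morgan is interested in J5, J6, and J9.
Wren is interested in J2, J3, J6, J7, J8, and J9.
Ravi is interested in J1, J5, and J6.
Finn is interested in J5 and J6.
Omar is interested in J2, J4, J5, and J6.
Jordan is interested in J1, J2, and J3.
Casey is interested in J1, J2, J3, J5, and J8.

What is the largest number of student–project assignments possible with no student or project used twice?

One maximum matching: Kai-J8, Morgan-J9, Wren-J6, Ravi-J1, Finn-J5, Omar-J4, Jordan-J3, Casey-J2.
All 8 students are matched, so no larger matching exists.

8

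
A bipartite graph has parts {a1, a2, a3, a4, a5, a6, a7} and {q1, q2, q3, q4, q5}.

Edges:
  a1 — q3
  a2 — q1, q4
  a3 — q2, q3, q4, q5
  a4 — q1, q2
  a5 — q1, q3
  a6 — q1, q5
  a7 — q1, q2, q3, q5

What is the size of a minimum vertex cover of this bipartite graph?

5

A maximum matching has 5 edges (e.g. a1–q3, a2–q4, a3–q5, a4–q2, a5–q1).
By König's theorem the minimum vertex cover has the same size. One such cover is {q1, q2, q3, q4, q5}.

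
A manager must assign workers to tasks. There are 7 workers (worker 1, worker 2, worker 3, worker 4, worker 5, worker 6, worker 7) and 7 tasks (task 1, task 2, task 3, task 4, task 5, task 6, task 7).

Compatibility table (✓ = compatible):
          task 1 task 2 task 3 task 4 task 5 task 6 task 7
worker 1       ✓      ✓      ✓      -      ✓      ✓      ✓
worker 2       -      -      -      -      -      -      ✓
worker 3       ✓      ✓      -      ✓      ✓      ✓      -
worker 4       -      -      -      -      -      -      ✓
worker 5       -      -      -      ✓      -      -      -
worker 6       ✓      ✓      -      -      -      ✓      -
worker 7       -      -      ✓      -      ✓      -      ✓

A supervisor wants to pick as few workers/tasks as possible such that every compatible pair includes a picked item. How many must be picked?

A maximum matching has 6 edges (e.g. worker 1–task 1, worker 2–task 7, worker 3–task 6, worker 5–task 4, worker 6–task 2, worker 7–task 5).
By König's theorem the minimum vertex cover has the same size. One such cover is {worker 1, worker 3, worker 5, worker 6, worker 7, task 7}.

6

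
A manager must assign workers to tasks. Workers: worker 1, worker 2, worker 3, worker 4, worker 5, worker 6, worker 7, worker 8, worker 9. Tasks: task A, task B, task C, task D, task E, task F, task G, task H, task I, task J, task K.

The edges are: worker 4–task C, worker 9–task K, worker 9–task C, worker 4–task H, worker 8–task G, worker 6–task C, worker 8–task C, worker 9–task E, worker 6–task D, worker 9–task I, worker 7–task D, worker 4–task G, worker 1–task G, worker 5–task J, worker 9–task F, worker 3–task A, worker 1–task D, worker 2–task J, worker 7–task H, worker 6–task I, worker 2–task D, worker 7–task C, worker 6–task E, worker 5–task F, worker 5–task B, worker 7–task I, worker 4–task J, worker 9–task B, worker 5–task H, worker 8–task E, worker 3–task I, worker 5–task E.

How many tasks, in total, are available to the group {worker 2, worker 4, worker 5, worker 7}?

9

The union of neighbours of {worker 2, worker 4, worker 5, worker 7} is {task B, task C, task D, task E, task F, task G, task H, task I, task J}, which has 9 elements.
Since |N(S)| = 9 ≥ |S| = 4, Hall's condition holds for this subset.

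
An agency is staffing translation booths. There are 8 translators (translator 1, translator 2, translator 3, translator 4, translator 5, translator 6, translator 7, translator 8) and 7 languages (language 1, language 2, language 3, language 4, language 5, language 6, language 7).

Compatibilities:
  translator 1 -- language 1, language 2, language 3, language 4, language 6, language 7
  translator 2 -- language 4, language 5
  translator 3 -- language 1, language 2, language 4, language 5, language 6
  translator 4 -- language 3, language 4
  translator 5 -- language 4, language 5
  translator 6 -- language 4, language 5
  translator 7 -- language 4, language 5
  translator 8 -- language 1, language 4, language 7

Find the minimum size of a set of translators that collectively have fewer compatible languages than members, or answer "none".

3

Take S = {translator 2, translator 5, translator 6}. Its neighbourhood is {language 4, language 5}, so |N(S)| = 2 < |S| = 3.
Every subset of size less than 3 has at least as many neighbours as members, so 3 is the minimum.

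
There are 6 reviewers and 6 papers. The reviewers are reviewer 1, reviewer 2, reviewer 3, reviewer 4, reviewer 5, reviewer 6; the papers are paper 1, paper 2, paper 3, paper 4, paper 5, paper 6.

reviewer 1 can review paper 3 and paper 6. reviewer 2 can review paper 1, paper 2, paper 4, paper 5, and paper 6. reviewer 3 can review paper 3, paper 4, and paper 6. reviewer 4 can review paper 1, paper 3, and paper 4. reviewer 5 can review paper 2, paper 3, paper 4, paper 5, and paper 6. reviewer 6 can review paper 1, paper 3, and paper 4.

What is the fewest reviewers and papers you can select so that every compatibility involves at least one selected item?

6

A maximum matching has 6 edges (e.g. reviewer 1–paper 3, reviewer 2–paper 2, reviewer 3–paper 6, reviewer 4–paper 1, reviewer 5–paper 5, reviewer 6–paper 4).
By König's theorem the minimum vertex cover has the same size. One such cover is {reviewer 1, reviewer 2, reviewer 3, reviewer 4, reviewer 5, reviewer 6}.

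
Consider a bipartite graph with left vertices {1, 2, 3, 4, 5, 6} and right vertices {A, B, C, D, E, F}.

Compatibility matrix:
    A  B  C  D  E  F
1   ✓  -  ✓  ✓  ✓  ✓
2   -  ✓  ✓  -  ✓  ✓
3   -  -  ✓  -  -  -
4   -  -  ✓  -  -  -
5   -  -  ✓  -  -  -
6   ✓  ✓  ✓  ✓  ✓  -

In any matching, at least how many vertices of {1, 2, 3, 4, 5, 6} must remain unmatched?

One maximum matching: 1-E, 2-B, 3-C, 6-A.
The set {3, 4, 5} has only 1 neighbour ({C}), so by Hall's theorem at most 4 of the 6 left vertices can be matched.
That matches 4 of the 6, leaving 2 unmatched; no matching can do better.

2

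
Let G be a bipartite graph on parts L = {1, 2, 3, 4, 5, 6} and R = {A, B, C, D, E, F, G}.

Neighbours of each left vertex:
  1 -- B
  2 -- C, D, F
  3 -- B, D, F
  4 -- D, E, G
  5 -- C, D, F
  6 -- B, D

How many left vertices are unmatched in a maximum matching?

1

A valid assignment of size 5: 1–B, 2–C, 3–D, 4–E, 5–F.
The set {1, 2, 3, 5, 6} has only 4 neighbours ({B, C, D, F}), so by Hall's theorem at most 5 of the 6 left vertices can be matched.
That matches 5 of the 6, leaving 1 unmatched; no matching can do better.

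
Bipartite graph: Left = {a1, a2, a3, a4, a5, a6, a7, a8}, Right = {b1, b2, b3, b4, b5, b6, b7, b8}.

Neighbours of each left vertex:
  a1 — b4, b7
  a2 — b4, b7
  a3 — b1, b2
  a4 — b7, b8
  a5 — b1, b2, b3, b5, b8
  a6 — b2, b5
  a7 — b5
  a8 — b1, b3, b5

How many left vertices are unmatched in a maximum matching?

A valid assignment of size 7: a1–b4, a2–b7, a3–b1, a4–b8, a5–b3, a6–b2, a7–b5.
The set {a1, a2, a3, a4, a5, a6, a7, a8} has only 7 neighbours ({b1, b2, b3, b4, b5, b7, b8}), so by Hall's theorem at most 7 of the 8 left vertices can be matched.
That matches 7 of the 8, leaving 1 unmatched; no matching can do better.

1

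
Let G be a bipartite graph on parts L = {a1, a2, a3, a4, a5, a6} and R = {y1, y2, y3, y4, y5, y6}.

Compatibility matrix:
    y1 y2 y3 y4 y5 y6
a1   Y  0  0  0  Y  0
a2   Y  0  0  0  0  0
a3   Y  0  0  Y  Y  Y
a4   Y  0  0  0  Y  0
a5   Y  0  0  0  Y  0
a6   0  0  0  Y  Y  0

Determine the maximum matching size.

4

A valid assignment of size 4: a1–y5, a2–y1, a3–y6, a6–y4.
The set {a1, a2, a4, a5} has only 2 neighbours ({y1, y5}), so by Hall's theorem at most 4 of the 6 left vertices can be matched.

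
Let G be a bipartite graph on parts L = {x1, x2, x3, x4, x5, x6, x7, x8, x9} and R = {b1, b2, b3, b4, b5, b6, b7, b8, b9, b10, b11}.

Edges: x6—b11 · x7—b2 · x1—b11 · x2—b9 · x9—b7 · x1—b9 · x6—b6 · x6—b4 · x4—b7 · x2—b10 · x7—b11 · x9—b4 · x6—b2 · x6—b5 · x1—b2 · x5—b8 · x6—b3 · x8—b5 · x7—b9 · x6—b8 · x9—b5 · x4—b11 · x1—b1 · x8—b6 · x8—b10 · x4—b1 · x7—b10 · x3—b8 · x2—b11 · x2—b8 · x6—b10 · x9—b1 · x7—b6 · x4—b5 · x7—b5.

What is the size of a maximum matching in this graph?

One maximum matching: x1-b9, x2-b10, x3-b8, x4-b7, x6-b11, x7-b2, x8-b6, x9-b5.
The set {x3, x5} has only 1 neighbour ({b8}), so by Hall's theorem at most 8 of the 9 left vertices can be matched.

8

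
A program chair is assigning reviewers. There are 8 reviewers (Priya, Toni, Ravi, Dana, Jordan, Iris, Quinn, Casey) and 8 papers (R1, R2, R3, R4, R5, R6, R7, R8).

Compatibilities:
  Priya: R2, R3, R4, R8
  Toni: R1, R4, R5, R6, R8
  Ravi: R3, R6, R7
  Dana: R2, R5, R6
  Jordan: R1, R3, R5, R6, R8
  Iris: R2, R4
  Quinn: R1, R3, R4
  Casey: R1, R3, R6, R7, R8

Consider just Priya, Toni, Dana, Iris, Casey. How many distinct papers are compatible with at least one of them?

8

The union of neighbours of {Priya, Toni, Dana, Iris, Casey} is {R1, R2, R3, R4, R5, R6, R7, R8}, which has 8 elements.
Since |N(S)| = 8 ≥ |S| = 5, Hall's condition holds for this subset.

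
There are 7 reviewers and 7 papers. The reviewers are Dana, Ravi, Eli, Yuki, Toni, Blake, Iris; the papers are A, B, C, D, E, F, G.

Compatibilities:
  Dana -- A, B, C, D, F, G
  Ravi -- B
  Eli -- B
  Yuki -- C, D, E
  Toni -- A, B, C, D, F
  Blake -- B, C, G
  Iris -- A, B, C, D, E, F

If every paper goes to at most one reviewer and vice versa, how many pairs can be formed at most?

For example, pair Dana→G, Ravi→B, Yuki→E, Toni→F, Blake→C, Iris→A.
The set {Ravi, Eli} has only 1 neighbour ({B}), so by Hall's theorem at most 6 of the 7 reviewers can be matched.

6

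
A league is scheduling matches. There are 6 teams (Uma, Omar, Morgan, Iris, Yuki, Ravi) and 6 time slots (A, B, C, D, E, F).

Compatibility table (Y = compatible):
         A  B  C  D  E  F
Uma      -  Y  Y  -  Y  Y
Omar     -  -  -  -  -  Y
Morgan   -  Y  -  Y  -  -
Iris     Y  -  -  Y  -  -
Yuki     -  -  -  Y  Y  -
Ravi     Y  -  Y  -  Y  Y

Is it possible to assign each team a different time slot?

Yes

For example, pair Uma→C, Omar→F, Morgan→B, Iris→A, Yuki→D, Ravi→E.
Every team is matched, so this is a perfect matching.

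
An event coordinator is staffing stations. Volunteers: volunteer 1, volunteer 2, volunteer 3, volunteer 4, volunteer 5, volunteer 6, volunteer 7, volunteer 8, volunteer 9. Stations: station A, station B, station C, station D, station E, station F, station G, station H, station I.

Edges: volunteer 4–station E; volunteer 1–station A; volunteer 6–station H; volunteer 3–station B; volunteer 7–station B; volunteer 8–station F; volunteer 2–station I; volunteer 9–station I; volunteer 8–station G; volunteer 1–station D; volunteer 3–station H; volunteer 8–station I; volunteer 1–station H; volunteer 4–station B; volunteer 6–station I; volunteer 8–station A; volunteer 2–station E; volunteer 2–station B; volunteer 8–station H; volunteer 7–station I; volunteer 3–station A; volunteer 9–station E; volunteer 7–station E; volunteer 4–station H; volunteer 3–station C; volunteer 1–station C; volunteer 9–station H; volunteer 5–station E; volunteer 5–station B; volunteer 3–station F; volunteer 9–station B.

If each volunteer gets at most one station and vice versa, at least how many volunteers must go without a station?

2

For example, pair volunteer 1–station A, volunteer 2–station I, volunteer 3–station C, volunteer 4–station B, volunteer 5–station E, volunteer 6–station H, volunteer 8–station F.
The set {volunteer 2, volunteer 4, volunteer 5, volunteer 6, volunteer 7, volunteer 9} has only 4 neighbours ({station B, station E, station H, station I}), so by Hall's theorem at most 7 of the 9 volunteers can be matched.
That matches 7 of the 9, leaving 2 unmatched; no matching can do better.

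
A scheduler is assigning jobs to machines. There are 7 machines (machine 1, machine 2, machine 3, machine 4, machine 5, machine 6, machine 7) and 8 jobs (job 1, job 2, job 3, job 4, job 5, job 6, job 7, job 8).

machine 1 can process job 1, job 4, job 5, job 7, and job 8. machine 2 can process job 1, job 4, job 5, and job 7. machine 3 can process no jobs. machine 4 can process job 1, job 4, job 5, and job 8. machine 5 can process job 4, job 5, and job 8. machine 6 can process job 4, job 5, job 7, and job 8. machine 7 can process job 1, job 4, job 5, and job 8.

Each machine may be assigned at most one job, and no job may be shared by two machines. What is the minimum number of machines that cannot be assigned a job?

One maximum matching: machine 1–job 8, machine 2–job 7, machine 4–job 1, machine 5–job 5, machine 6–job 4.
The set {machine 1, machine 2, machine 3, machine 4, machine 5, machine 6, machine 7} has only 5 neighbours ({job 1, job 4, job 5, job 7, job 8}), so by Hall's theorem at most 5 of the 7 machines can be matched.
That matches 5 of the 7, leaving 2 unmatched; no matching can do better.

2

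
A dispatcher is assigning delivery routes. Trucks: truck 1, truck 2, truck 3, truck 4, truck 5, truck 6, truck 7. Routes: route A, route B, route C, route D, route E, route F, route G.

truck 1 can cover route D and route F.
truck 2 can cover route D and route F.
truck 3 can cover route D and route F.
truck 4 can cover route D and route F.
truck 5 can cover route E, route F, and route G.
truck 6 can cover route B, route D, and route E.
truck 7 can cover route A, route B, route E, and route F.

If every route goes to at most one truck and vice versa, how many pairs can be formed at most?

5

One maximum matching: truck 1-route D, truck 2-route F, truck 5-route G, truck 6-route B, truck 7-route E.
The set {truck 1, truck 2, truck 3, truck 4} has only 2 neighbours ({route D, route F}), so by Hall's theorem at most 5 of the 7 trucks can be matched.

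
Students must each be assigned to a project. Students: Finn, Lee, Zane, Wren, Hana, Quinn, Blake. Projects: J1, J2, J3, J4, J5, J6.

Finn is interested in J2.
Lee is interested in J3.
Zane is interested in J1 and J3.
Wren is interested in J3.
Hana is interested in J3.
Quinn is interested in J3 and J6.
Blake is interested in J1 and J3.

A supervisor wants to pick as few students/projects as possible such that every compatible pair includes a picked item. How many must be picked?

{Finn, Quinn, J1, J3} is a vertex cover of size 4: every edge has an endpoint in this set.
No smaller cover exists because Finn–J2, Lee–J3, Zane–J1, Quinn–J6 is a matching of size 4, and a cover must include an endpoint of each of these disjoint edges (König's theorem).

4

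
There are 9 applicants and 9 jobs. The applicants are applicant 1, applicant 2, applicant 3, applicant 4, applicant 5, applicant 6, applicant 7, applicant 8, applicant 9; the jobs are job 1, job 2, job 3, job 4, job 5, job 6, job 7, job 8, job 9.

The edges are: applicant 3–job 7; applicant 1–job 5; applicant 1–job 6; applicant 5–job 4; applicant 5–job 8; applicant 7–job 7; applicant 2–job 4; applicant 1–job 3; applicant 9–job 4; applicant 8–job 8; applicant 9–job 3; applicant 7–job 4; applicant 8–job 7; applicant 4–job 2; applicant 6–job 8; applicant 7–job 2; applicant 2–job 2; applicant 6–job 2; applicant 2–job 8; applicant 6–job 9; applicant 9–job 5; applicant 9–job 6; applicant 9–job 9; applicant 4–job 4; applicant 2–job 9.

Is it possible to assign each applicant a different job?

No

The set {applicant 2, applicant 3, applicant 4, applicant 5, applicant 6, applicant 7, applicant 8} has only 5 neighbours ({job 2, job 4, job 7, job 8, job 9}), so by Hall's theorem at most 7 of the 9 applicants can be matched.
Hence no matching covers every applicant.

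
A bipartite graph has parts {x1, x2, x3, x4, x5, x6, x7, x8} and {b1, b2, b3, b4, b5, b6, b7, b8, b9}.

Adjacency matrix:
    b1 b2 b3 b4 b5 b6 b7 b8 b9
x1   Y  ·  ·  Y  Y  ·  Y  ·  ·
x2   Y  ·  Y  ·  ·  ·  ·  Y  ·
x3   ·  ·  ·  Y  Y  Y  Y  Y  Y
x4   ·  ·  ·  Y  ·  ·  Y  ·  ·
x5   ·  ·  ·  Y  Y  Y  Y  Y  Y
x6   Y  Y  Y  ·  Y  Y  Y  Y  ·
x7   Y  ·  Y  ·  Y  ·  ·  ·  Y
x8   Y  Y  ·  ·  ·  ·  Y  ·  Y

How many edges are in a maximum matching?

8

One maximum matching: x1-b5, x2-b3, x3-b8, x4-b4, x5-b6, x6-b1, x7-b9, x8-b7.
All 8 left vertices are matched, so no larger matching exists.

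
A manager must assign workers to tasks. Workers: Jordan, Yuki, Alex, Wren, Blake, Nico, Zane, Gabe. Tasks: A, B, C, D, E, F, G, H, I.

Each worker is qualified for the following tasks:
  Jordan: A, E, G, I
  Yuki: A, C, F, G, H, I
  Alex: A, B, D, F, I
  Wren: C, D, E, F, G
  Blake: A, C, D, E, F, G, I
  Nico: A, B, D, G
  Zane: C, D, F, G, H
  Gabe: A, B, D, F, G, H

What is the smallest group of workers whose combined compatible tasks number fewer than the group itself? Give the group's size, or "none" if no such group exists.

A matching saturating every worker exists, for instance Jordan→I, Yuki→A, Alex→B, Wren→F, Blake→E, Nico→D, Zane→H, Gabe→G.
By Hall's marriage theorem, this means |N(S)| ≥ |S| for every subset S, so no violating subset exists.

none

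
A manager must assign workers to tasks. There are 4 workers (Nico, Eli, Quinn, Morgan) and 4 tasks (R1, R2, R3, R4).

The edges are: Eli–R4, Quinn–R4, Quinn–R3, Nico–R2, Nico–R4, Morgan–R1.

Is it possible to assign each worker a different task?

One maximum matching: Nico→R2, Eli→R4, Quinn→R3, Morgan→R1.
Every worker is matched, so this is a perfect matching.

Yes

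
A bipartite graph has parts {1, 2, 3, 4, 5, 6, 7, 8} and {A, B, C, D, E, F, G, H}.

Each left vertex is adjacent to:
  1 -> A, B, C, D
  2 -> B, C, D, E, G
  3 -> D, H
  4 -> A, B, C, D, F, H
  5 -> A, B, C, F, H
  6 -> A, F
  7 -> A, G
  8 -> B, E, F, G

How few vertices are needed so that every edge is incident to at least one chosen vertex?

8

{1, 2, 3, 4, 5, 6, 7, 8} is a vertex cover of size 8: every edge has an endpoint in this set.
No smaller cover exists because 1–C, 2–E, 3–D, 4–H, 5–A, 6–F, 7–G, 8–B is a matching of size 8, and a cover must include an endpoint of each of these disjoint edges (König's theorem).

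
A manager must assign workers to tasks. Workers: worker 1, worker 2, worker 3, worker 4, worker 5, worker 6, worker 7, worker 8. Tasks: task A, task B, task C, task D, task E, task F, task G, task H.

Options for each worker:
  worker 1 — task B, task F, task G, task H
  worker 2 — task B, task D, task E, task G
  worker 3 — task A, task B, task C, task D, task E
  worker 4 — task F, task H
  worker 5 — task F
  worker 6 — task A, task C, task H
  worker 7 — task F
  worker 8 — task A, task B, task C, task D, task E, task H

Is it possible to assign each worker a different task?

The set {worker 5, worker 7} has only 1 neighbour ({task F}), so by Hall's theorem at most 7 of the 8 workers can be matched.
Hence no matching covers every worker.

No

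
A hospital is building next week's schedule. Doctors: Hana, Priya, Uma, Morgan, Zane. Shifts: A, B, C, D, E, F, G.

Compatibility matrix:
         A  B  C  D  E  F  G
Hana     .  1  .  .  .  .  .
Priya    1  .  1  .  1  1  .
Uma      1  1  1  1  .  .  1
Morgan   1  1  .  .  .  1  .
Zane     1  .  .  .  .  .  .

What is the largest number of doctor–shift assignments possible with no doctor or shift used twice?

5

One maximum matching: Hana-B, Priya-E, Uma-G, Morgan-F, Zane-A.
This saturates every doctor, so 5 is the maximum.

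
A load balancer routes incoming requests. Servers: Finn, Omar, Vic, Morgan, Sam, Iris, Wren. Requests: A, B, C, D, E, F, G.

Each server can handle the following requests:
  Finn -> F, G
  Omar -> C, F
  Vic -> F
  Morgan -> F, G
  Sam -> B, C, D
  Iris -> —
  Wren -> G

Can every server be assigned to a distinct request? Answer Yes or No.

The set {Finn, Vic, Morgan, Iris, Wren} has only 2 neighbours ({F, G}), so by Hall's theorem at most 4 of the 7 servers can be matched.
Hence no matching covers every server.

No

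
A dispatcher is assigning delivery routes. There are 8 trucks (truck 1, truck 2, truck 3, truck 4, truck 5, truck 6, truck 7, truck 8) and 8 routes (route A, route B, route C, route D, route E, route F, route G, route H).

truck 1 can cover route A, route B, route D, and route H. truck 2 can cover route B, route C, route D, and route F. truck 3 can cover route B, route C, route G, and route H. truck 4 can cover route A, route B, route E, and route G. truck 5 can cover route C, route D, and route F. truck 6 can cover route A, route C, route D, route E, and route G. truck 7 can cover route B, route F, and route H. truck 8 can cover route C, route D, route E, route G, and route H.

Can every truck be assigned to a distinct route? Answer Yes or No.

One maximum matching: truck 1-route H, truck 2-route C, truck 3-route G, truck 4-route B, truck 5-route D, truck 6-route A, truck 7-route F, truck 8-route E.
All 8 trucks are covered.

Yes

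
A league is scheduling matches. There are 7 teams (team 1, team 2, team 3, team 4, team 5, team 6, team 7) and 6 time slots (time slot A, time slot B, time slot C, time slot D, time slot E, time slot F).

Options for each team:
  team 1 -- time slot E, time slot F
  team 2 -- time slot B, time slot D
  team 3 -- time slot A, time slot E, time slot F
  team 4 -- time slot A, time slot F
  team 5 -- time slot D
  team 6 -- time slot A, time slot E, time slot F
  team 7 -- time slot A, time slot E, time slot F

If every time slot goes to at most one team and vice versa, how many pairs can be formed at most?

5

For example, pair team 1-time slot E, team 2-time slot B, team 3-time slot A, team 4-time slot F, team 5-time slot D.
The set {team 1, team 3, team 4, team 6, team 7} has only 3 neighbours ({time slot A, time slot E, time slot F}), so by Hall's theorem at most 5 of the 7 teams can be matched.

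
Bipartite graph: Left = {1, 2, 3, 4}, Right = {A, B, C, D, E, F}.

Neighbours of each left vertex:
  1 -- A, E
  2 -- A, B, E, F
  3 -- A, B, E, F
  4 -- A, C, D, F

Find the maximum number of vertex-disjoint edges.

For example, pair 1→A, 2→E, 3→B, 4→F.
All 4 left vertices are matched, so no larger matching exists.

4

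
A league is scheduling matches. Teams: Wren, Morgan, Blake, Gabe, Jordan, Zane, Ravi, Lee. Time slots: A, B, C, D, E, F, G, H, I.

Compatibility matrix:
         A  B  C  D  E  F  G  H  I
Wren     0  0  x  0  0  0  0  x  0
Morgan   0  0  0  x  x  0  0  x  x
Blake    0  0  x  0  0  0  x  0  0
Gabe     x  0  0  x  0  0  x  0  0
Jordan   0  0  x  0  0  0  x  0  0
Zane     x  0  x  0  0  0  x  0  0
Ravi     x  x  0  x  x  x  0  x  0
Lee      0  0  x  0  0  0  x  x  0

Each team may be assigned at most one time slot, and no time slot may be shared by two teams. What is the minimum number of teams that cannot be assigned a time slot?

One maximum matching: Wren-H, Morgan-I, Blake-G, Gabe-D, Jordan-C, Zane-A, Ravi-E.
The set {Wren, Blake, Jordan, Lee} has only 3 neighbours ({C, G, H}), so by Hall's theorem at most 7 of the 8 teams can be matched.
That matches 7 of the 8, leaving 1 unmatched; no matching can do better.

1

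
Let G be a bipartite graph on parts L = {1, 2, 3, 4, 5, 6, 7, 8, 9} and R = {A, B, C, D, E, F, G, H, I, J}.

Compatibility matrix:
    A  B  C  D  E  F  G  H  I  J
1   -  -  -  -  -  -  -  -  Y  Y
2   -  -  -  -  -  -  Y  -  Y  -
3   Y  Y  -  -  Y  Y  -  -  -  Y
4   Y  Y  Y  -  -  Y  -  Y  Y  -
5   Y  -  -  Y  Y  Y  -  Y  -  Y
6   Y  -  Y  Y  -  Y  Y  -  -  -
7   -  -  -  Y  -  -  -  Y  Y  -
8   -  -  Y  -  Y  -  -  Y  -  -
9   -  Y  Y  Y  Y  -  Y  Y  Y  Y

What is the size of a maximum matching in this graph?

9

For example, pair 1-I, 2-G, 3-A, 4-B, 5-H, 6-F, 7-D, 8-E, 9-J.
This saturates every left vertex, so 9 is the maximum.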